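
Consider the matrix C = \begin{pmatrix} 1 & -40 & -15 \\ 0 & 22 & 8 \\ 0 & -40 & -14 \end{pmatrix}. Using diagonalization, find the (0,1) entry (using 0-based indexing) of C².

-320

Characteristic polynomial: t^3 - 9t^2 + 20t - 12 = (t - 6)(t - 2)(t - 1), so the eigenvalues are 1, 2, 6.
t=1: eigenvector (1, 0, 0).
t=6: eigenvector (-2, 1, -2).
t=2: eigenvector (5, -2, 5).
P = [[1, -2, 5], [0, 1, -2], [0, -2, 5]], D = diag(1, 6, 2), P⁻¹ = [[1, 0, -1], [0, 5, 2], [0, 2, 1]].
C² = P·diag(1, 36, 4)·P⁻¹ = [[1, -320, -125], [0, 164, 64], [0, -320, -124]].
The requested entry is -320.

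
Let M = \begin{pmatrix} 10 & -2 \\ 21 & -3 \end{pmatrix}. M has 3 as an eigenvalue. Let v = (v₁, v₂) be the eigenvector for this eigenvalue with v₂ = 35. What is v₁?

10

M − 3I = [[7, -2], [21, -6]].
Solving (M − 3I)v = 0 gives the eigenspace spanned by (10, 35).
With v₂ = 35, v = (10, 35), so v₁ = 10.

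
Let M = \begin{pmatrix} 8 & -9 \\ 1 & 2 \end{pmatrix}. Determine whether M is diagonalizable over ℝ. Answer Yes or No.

No

Characteristic polynomial: p(t) = t^2 - 10t + 25 = (t - 5)^2.
t = 5 has algebraic multiplicity 2; rank(M − 5I) = 1, so geometric multiplicity = 1.
Geometric multiplicity < algebraic multiplicity, so M is not diagonalizable.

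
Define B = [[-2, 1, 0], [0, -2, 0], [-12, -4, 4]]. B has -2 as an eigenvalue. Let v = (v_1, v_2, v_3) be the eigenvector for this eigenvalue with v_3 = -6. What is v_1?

-3

B + 2I = [[0, 1, 0], [0, 0, 0], [-12, -4, 6]].
Solving (B + 2I)v = 0 gives the eigenspace spanned by (-3, 0, -6).
With v_3 = -6, v = (-3, 0, -6), so v_1 = -3.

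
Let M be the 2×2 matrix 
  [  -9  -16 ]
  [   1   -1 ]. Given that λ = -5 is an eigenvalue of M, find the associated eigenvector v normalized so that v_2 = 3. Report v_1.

M + 5I = [[-4, -16], [1, 4]].
Solving (M + 5I)v = 0 gives the eigenspace spanned by (-12, 3).
With v_2 = 3, v = (-12, 3), so v_1 = -12.

-12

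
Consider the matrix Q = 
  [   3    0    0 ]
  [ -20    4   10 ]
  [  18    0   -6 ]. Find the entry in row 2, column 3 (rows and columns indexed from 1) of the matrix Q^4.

Characteristic polynomial: s^3 - s^2 - 30s + 72 = (s - 4)(s - 3)(s + 6), so the eigenvalues are -6, 3, 4.
s=3: eigenvector (1, 0, 2).
s=-6: eigenvector (0, -1, 1).
s=4: eigenvector (0, 1, 0).
P = [[1, 0, 0], [0, -1, 1], [2, 1, 0]], D = diag(3, -6, 4), P⁻¹ = [[1, 0, 0], [-2, 0, 1], [-2, 1, 1]].
Q⁴ = P·diag(81, 1296, 256)·P⁻¹ = [[81, 0, 0], [2080, 256, -1040], [-2430, 0, 1296]].
The requested entry is -1040.

-1040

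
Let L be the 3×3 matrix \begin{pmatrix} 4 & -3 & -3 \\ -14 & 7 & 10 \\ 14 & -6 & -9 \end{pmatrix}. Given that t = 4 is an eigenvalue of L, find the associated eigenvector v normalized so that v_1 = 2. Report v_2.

L − 4I = [[0, -3, -3], [-14, 3, 10], [14, -6, -13]].
Solving (L − 4I)v = 0 gives the eigenspace spanned by (2, -4, 4).
With v_1 = 2, v = (2, -4, 4), so v_2 = -4.

-4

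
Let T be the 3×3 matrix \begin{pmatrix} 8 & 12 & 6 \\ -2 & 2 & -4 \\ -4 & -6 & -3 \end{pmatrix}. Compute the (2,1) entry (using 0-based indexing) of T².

Characteristic polynomial: μ^3 - 7μ^2 + 10μ = μ(μ - 5)(μ - 2), so the eigenvalues are 0, 2, 5.
μ=5: eigenvector (-2, 0, 1).
μ=2: eigenvector (-4, 1, 2).
μ=0: eigenvector (-3, 1, 2).
P = [[-2, -4, -3], [0, 1, 1], [1, 2, 2]], D = diag(5, 2, 0), P⁻¹ = [[0, -2, 1], [-1, 1, -2], [1, 0, 2]].
T² = P·diag(25, 4, 0)·P⁻¹ = [[16, 84, -18], [-4, 4, -8], [-8, -42, 9]].
The requested entry is -42.

-42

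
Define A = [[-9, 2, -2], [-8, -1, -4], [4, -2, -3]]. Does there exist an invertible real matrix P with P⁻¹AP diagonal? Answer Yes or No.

Characteristic polynomial: p(r) = r^3 + 13r^2 + 55r + 75 = (r + 3)(r + 5)^2.
r = -5 has algebraic multiplicity 2; rank(A + 5I) = 1, so geometric multiplicity = 2.
Every eigenvalue has geometric = algebraic multiplicity, so A is diagonalizable.

Yes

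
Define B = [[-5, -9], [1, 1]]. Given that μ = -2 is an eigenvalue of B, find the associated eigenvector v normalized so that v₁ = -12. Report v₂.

4

B + 2I = [[-3, -9], [1, 3]].
Solving (B + 2I)v = 0 gives the eigenspace spanned by (-12, 4).
With v₁ = -12, v = (-12, 4), so v₂ = 4.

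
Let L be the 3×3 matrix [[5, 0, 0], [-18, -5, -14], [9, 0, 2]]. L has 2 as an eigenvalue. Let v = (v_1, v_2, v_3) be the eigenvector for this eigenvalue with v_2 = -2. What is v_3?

L − 2I = [[3, 0, 0], [-18, -7, -14], [9, 0, 0]].
Solving (L − 2I)v = 0 gives the eigenspace spanned by (0, -2, 1).
With v_2 = -2, v = (0, -2, 1), so v_3 = 1.

1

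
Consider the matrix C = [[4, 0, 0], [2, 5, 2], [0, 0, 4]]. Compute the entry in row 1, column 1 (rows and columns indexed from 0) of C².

Characteristic polynomial: λ^3 - 13λ^2 + 56λ - 80 = (λ - 5)(λ - 4)^2, so the eigenvalues are 4, 4, 5.
λ=4: eigenvector (1, -2, 0).
λ=5: eigenvector (0, 1, 0).
λ=4: eigenvector (0, -2, 1).
P = [[1, 0, 0], [-2, 1, -2], [0, 0, 1]], D = diag(4, 5, 4), P⁻¹ = [[1, 0, 0], [2, 1, 2], [0, 0, 1]].
C² = P·diag(16, 25, 16)·P⁻¹ = [[16, 0, 0], [18, 25, 18], [0, 0, 16]].
The requested entry is 25.

25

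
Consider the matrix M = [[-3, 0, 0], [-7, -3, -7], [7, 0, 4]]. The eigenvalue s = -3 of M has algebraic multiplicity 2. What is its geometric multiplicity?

2

M + 3I = [[0, 0, 0], [-7, 0, -7], [7, 0, 7]].
This matrix has rank 1, so its null space has dimension 3 − 1 = 2.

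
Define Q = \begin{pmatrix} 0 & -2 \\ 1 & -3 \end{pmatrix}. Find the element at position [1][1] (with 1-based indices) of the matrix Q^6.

Characteristic polynomial: r^2 + 3r + 2 = (r + 1)(r + 2), so the eigenvalues are -2, -1.
r=-1: eigenvector (2, 1).
r=-2: eigenvector (1, 1).
P = [[2, 1], [1, 1]], D = diag(-1, -2), P⁻¹ = [[1, -1], [-1, 2]].
Q⁶ = P·diag(1, 64)·P⁻¹ = [[-62, 126], [-63, 127]].
The requested entry is -62.

-62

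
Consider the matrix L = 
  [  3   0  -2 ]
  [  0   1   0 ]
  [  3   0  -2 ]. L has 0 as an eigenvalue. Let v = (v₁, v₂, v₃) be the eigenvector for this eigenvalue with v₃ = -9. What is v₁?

L = [[3, 0, -2], [0, 1, 0], [3, 0, -2]].
Solving (L)v = 0 gives the eigenspace spanned by (-6, 0, -9).
With v₃ = -9, v = (-6, 0, -9), so v₁ = -6.

-6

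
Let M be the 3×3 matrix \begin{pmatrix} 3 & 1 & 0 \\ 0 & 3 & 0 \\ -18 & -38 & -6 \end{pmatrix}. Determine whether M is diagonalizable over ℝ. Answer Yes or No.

Characteristic polynomial: p(λ) = λ^3 - 27λ + 54 = (λ - 3)^2(λ + 6).
λ = 3 has algebraic multiplicity 2; rank(M − 3I) = 2, so geometric multiplicity = 1.
Geometric multiplicity < algebraic multiplicity, so M is not diagonalizable.

No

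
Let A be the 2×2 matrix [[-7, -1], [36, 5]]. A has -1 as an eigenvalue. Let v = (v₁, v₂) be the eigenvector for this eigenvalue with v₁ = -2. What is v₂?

A + 1I = [[-6, -1], [36, 6]].
Solving (A + 1I)v = 0 gives the eigenspace spanned by (-2, 12).
With v₁ = -2, v = (-2, 12), so v₂ = 12.

12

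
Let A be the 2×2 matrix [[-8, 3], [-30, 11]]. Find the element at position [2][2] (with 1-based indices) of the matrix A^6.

631

Characteristic polynomial: t^2 - 3t + 2 = (t - 2)(t - 1), so the eigenvalues are 1, 2.
t=2: eigenvector (3, 10).
t=1: eigenvector (1, 3).
P = [[3, 1], [10, 3]], D = diag(2, 1), P⁻¹ = [[-3, 1], [10, -3]].
A⁶ = P·diag(64, 1)·P⁻¹ = [[-566, 189], [-1890, 631]].
The requested entry is 631.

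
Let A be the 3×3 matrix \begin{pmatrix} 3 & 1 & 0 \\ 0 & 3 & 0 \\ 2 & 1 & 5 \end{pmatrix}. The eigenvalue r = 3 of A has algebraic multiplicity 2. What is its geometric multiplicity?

1

A − 3I = [[0, 1, 0], [0, 0, 0], [2, 1, 2]].
This matrix has rank 2, so its null space has dimension 3 − 2 = 1.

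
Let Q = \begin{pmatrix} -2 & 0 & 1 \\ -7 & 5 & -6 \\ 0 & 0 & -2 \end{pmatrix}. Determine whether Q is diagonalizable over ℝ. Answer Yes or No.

Characteristic polynomial: p(μ) = μ^3 - μ^2 - 16μ - 20 = (μ - 5)(μ + 2)^2.
μ = -2 has algebraic multiplicity 2; rank(Q + 2I) = 2, so geometric multiplicity = 1.
Geometric multiplicity < algebraic multiplicity, so Q is not diagonalizable.

No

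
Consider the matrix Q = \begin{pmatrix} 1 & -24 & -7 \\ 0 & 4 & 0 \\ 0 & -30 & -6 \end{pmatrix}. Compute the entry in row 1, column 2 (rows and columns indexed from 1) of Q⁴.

Characteristic polynomial: t^3 + t^2 - 26t + 24 = (t - 4)(t - 1)(t + 6), so the eigenvalues are -6, 1, 4.
t=1: eigenvector (1, 0, 0).
t=4: eigenvector (-1, 1, -3).
t=-6: eigenvector (1, 0, 1).
P = [[1, -1, 1], [0, 1, 0], [0, -3, 1]], D = diag(1, 4, -6), P⁻¹ = [[1, -2, -1], [0, 1, 0], [0, 3, 1]].
Q⁴ = P·diag(1, 256, 1296)·P⁻¹ = [[1, 3630, 1295], [0, 256, 0], [0, 3120, 1296]].
The requested entry is 3630.

3630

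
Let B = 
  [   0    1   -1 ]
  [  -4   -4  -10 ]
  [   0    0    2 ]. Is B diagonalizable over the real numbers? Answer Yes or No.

Characteristic polynomial: p(s) = s^3 + 2s^2 - 4s - 8 = (s - 2)(s + 2)^2.
s = -2 has algebraic multiplicity 2; rank(B + 2I) = 2, so geometric multiplicity = 1.
Geometric multiplicity < algebraic multiplicity, so B is not diagonalizable.

No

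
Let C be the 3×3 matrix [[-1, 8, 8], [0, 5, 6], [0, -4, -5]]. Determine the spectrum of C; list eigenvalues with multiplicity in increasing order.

-1, -1, 1

Characteristic polynomial: p(t) = t^3 + t^2 - t - 1 = (t - 1)(t + 1)^2.
Roots (with multiplicity): -1, -1, 1.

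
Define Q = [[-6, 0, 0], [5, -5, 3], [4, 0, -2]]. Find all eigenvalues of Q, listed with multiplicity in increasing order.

Characteristic polynomial: p(r) = r^3 + 13r^2 + 52r + 60 = (r + 2)(r + 5)(r + 6).
Roots (with multiplicity): -6, -5, -2.

-6, -5, -2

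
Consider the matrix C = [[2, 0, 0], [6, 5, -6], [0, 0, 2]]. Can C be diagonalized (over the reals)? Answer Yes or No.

Characteristic polynomial: p(s) = s^3 - 9s^2 + 24s - 20 = (s - 5)(s - 2)^2.
s = 2 has algebraic multiplicity 2; rank(C − 2I) = 1, so geometric multiplicity = 2.
Every eigenvalue has geometric = algebraic multiplicity, so C is diagonalizable.

Yes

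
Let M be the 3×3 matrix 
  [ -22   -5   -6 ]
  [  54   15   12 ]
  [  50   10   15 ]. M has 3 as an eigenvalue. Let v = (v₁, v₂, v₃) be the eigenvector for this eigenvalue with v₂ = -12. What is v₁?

6

M − 3I = [[-25, -5, -6], [54, 12, 12], [50, 10, 12]].
Solving (M − 3I)v = 0 gives the eigenspace spanned by (6, -12, -15).
With v₂ = -12, v = (6, -12, -15), so v₁ = 6.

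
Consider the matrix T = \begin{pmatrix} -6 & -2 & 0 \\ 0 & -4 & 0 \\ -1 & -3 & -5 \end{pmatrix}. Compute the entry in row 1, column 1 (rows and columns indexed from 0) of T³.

-64

Characteristic polynomial: μ^3 + 15μ^2 + 74μ + 120 = (μ + 4)(μ + 5)(μ + 6), so the eigenvalues are -6, -5, -4.
μ=-6: eigenvector (1, 0, 1).
μ=-4: eigenvector (-1, 1, -2).
μ=-5: eigenvector (0, 0, 1).
P = [[1, -1, 0], [0, 1, 0], [1, -2, 1]], D = diag(-6, -4, -5), P⁻¹ = [[1, 1, 0], [0, 1, 0], [-1, 1, 1]].
T³ = P·diag(-216, -64, -125)·P⁻¹ = [[-216, -152, 0], [0, -64, 0], [-91, -213, -125]].
The requested entry is -64.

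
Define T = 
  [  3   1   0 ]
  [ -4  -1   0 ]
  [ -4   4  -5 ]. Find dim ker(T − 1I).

1

T − 1I = [[2, 1, 0], [-4, -2, 0], [-4, 4, -6]].
This matrix has rank 2, so its null space has dimension 3 − 2 = 1.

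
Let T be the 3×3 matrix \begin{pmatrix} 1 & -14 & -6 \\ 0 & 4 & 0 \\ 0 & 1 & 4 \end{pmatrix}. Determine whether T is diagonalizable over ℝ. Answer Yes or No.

No

Characteristic polynomial: p(s) = s^3 - 9s^2 + 24s - 16 = (s - 4)^2(s - 1).
s = 4 has algebraic multiplicity 2; rank(T − 4I) = 2, so geometric multiplicity = 1.
Geometric multiplicity < algebraic multiplicity, so T is not diagonalizable.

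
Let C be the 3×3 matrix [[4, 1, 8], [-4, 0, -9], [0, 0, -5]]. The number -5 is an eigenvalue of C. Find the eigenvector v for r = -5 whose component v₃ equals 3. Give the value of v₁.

C + 5I = [[9, 1, 8], [-4, 5, -9], [0, 0, 0]].
Solving (C + 5I)v = 0 gives the eigenspace spanned by (-3, 3, 3).
With v₃ = 3, v = (-3, 3, 3), so v₁ = -3.

-3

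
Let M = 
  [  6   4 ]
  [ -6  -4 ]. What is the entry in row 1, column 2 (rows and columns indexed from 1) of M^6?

Characteristic polynomial: t^2 - 2t = t(t - 2), so the eigenvalues are 0, 2.
t=0: eigenvector (-2, 3).
t=2: eigenvector (-1, 1).
P = [[-2, -1], [3, 1]], D = diag(0, 2), P⁻¹ = [[1, 1], [-3, -2]].
M⁶ = P·diag(0, 64)·P⁻¹ = [[192, 128], [-192, -128]].
The requested entry is 128.

128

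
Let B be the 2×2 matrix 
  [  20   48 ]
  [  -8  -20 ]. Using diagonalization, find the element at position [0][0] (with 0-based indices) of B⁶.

4096

Characteristic polynomial: t^2 - 16 = (t - 4)(t + 4), so the eigenvalues are -4, 4.
t=4: eigenvector (-3, 1).
t=-4: eigenvector (2, -1).
P = [[-3, 2], [1, -1]], D = diag(4, -4), P⁻¹ = [[-1, -2], [-1, -3]].
B⁶ = P·diag(4096, 4096)·P⁻¹ = [[4096, 0], [0, 4096]].
The requested entry is 4096.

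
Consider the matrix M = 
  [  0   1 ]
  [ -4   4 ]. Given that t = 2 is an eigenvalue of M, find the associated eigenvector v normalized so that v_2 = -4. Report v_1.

M − 2I = [[-2, 1], [-4, 2]].
Solving (M − 2I)v = 0 gives the eigenspace spanned by (-2, -4).
With v_2 = -4, v = (-2, -4), so v_1 = -2.

-2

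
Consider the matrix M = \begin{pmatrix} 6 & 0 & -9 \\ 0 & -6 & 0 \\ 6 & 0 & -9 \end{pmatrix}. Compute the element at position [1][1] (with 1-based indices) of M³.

Characteristic polynomial: μ^3 + 9μ^2 + 18μ = μ(μ + 3)(μ + 6), so the eigenvalues are -6, -3, 0.
μ=0: eigenvector (3, 0, 2).
μ=-3: eigenvector (1, 0, 1).
μ=-6: eigenvector (0, 1, 0).
P = [[3, 1, 0], [0, 0, 1], [2, 1, 0]], D = diag(0, -3, -6), P⁻¹ = [[1, 0, -1], [-2, 0, 3], [0, 1, 0]].
M³ = P·diag(0, -27, -216)·P⁻¹ = [[54, 0, -81], [0, -216, 0], [54, 0, -81]].
The requested entry is 54.

54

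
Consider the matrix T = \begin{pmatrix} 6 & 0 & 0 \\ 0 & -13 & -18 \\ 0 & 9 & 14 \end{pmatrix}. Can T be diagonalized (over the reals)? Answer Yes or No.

Yes

Characteristic polynomial: p(λ) = λ^3 - 7λ^2 - 14λ + 120 = (λ - 6)(λ - 5)(λ + 4).
All 3 eigenvalues are distinct, so T is diagonalizable.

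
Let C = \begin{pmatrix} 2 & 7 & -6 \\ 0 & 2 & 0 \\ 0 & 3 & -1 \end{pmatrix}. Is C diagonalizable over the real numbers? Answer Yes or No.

Characteristic polynomial: p(λ) = λ^3 - 3λ^2 + 4 = (λ - 2)^2(λ + 1).
λ = 2 has algebraic multiplicity 2; rank(C − 2I) = 2, so geometric multiplicity = 1.
Geometric multiplicity < algebraic multiplicity, so C is not diagonalizable.

No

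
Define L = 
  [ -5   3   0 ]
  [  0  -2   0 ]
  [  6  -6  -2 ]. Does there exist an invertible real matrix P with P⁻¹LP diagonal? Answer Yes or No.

Characteristic polynomial: p(s) = s^3 + 9s^2 + 24s + 20 = (s + 2)^2(s + 5).
s = -2 has algebraic multiplicity 2; rank(L + 2I) = 1, so geometric multiplicity = 2.
Every eigenvalue has geometric = algebraic multiplicity, so L is diagonalizable.

Yes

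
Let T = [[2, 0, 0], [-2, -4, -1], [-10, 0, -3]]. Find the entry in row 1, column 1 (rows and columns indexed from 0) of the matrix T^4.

256

Characteristic polynomial: s^3 + 5s^2 - 2s - 24 = (s - 2)(s + 3)(s + 4), so the eigenvalues are -4, -3, 2.
s=2: eigenvector (1, 0, -2).
s=-4: eigenvector (0, 1, 0).
s=-3: eigenvector (0, -1, 1).
P = [[1, 0, 0], [0, 1, -1], [-2, 0, 1]], D = diag(2, -4, -3), P⁻¹ = [[1, 0, 0], [2, 1, 1], [2, 0, 1]].
T⁴ = P·diag(16, 256, 81)·P⁻¹ = [[16, 0, 0], [350, 256, 175], [130, 0, 81]].
The requested entry is 256.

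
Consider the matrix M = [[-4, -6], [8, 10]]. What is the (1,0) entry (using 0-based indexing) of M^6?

Characteristic polynomial: λ^2 - 6λ + 8 = (λ - 4)(λ - 2), so the eigenvalues are 2, 4.
λ=4: eigenvector (-3, 4).
λ=2: eigenvector (1, -1).
P = [[-3, 1], [4, -1]], D = diag(4, 2), P⁻¹ = [[1, 1], [4, 3]].
M⁶ = P·diag(4096, 64)·P⁻¹ = [[-12032, -12096], [16128, 16192]].
The requested entry is 16128.

16128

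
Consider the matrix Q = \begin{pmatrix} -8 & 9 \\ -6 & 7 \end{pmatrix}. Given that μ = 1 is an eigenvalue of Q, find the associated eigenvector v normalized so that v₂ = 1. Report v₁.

1

Q − 1I = [[-9, 9], [-6, 6]].
Solving (Q − 1I)v = 0 gives the eigenspace spanned by (1, 1).
With v₂ = 1, v = (1, 1), so v₁ = 1.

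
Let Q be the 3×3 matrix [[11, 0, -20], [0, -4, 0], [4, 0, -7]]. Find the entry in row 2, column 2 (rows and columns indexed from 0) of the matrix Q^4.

-319

Characteristic polynomial: t^3 - 13t + 12 = (t - 3)(t - 1)(t + 4), so the eigenvalues are -4, 1, 3.
t=3: eigenvector (5, 0, 2).
t=-4: eigenvector (0, 1, 0).
t=1: eigenvector (2, 0, 1).
P = [[5, 0, 2], [0, 1, 0], [2, 0, 1]], D = diag(3, -4, 1), P⁻¹ = [[1, 0, -2], [0, 1, 0], [-2, 0, 5]].
Q⁴ = P·diag(81, 256, 1)·P⁻¹ = [[401, 0, -800], [0, 256, 0], [160, 0, -319]].
The requested entry is -319.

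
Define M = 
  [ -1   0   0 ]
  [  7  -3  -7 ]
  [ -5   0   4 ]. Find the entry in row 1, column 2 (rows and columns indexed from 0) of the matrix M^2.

-7

Characteristic polynomial: r^3 - 13r - 12 = (r - 4)(r + 1)(r + 3), so the eigenvalues are -3, -1, 4.
r=-1: eigenvector (1, 0, 1).
r=-3: eigenvector (0, 1, 0).
r=4: eigenvector (0, -1, 1).
P = [[1, 0, 0], [0, 1, -1], [1, 0, 1]], D = diag(-1, -3, 4), P⁻¹ = [[1, 0, 0], [-1, 1, 1], [-1, 0, 1]].
M² = P·diag(1, 9, 16)·P⁻¹ = [[1, 0, 0], [7, 9, -7], [-15, 0, 16]].
The requested entry is -7.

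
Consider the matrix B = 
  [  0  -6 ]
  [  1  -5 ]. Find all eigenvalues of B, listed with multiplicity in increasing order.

-3, -2

Characteristic polynomial: p(t) = t^2 + 5t + 6 = (t + 2)(t + 3).
Roots (with multiplicity): -3, -2.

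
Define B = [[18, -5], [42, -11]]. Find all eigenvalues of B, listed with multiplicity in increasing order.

3, 4

Characteristic polynomial: p(t) = t^2 - 7t + 12 = (t - 4)(t - 3).
Roots (with multiplicity): 3, 4.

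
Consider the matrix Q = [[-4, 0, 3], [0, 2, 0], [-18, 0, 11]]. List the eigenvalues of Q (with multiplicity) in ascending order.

Characteristic polynomial: p(s) = s^3 - 9s^2 + 24s - 20 = (s - 5)(s - 2)^2.
Roots (with multiplicity): 2, 2, 5.

2, 2, 5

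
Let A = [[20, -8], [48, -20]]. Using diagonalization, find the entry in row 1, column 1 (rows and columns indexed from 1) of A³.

Characteristic polynomial: λ^2 - 16 = (λ - 4)(λ + 4), so the eigenvalues are -4, 4.
λ=4: eigenvector (1, 2).
λ=-4: eigenvector (1, 3).
P = [[1, 1], [2, 3]], D = diag(4, -4), P⁻¹ = [[3, -1], [-2, 1]].
A³ = P·diag(64, -64)·P⁻¹ = [[320, -128], [768, -320]].
The requested entry is 320.

320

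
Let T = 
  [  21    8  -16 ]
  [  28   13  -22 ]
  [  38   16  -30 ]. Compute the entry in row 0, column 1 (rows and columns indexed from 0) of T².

16

Characteristic polynomial: λ^3 - 4λ^2 - 11λ + 30 = (λ - 5)(λ - 2)(λ + 3), so the eigenvalues are -3, 2, 5.
λ=5: eigenvector (-1, -2, -2).
λ=2: eigenvector (0, 2, 1).
λ=-3: eigenvector (1, 1, 2).
P = [[-1, 0, 1], [-2, 2, 1], [-2, 1, 2]], D = diag(5, 2, -3), P⁻¹ = [[-3, -1, 2], [-2, 0, 1], [-2, -1, 2]].
T² = P·diag(25, 4, 9)·P⁻¹ = [[57, 16, -32], [116, 41, -74], [106, 32, -60]].
The requested entry is 16.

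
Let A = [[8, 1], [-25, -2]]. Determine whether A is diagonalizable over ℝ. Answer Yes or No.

No

Characteristic polynomial: p(s) = s^2 - 6s + 9 = (s - 3)^2.
s = 3 has algebraic multiplicity 2; rank(A − 3I) = 1, so geometric multiplicity = 1.
Geometric multiplicity < algebraic multiplicity, so A is not diagonalizable.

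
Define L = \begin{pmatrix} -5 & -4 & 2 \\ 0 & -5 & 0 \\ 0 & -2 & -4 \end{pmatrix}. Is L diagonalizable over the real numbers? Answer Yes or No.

Characteristic polynomial: p(r) = r^3 + 14r^2 + 65r + 100 = (r + 4)(r + 5)^2.
r = -5 has algebraic multiplicity 2; rank(L + 5I) = 1, so geometric multiplicity = 2.
Every eigenvalue has geometric = algebraic multiplicity, so L is diagonalizable.

Yes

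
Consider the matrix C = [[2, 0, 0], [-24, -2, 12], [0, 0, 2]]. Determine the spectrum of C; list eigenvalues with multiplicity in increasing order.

Characteristic polynomial: p(λ) = λ^3 - 2λ^2 - 4λ + 8 = (λ - 2)^2(λ + 2).
Roots (with multiplicity): -2, 2, 2.

-2, 2, 2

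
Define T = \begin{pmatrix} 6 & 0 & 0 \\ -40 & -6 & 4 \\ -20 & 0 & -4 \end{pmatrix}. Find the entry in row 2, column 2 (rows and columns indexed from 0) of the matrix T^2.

Characteristic polynomial: μ^3 + 4μ^2 - 36μ - 144 = (μ - 6)(μ + 4)(μ + 6), so the eigenvalues are -6, -4, 6.
μ=6: eigenvector (1, -4, -2).
μ=-4: eigenvector (0, 2, 1).
μ=-6: eigenvector (0, 1, 0).
P = [[1, 0, 0], [-4, 2, 1], [-2, 1, 0]], D = diag(6, -4, -6), P⁻¹ = [[1, 0, 0], [2, 0, 1], [0, 1, -2]].
T² = P·diag(36, 16, 36)·P⁻¹ = [[36, 0, 0], [-80, 36, -40], [-40, 0, 16]].
The requested entry is 16.

16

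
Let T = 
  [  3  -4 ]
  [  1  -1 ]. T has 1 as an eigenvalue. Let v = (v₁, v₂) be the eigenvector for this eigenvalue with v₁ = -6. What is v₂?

T − 1I = [[2, -4], [1, -2]].
Solving (T − 1I)v = 0 gives the eigenspace spanned by (-6, -3).
With v₁ = -6, v = (-6, -3), so v₂ = -3.

-3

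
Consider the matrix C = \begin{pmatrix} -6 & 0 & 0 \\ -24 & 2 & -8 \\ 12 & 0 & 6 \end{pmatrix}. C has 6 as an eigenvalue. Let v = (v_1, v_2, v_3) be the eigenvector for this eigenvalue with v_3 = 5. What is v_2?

-10

C − 6I = [[-12, 0, 0], [-24, -4, -8], [12, 0, 0]].
Solving (C − 6I)v = 0 gives the eigenspace spanned by (0, -10, 5).
With v_3 = 5, v = (0, -10, 5), so v_2 = -10.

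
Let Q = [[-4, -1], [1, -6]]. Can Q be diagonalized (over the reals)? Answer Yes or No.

Characteristic polynomial: p(s) = s^2 + 10s + 25 = (s + 5)^2.
s = -5 has algebraic multiplicity 2; rank(Q + 5I) = 1, so geometric multiplicity = 1.
Geometric multiplicity < algebraic multiplicity, so Q is not diagonalizable.

No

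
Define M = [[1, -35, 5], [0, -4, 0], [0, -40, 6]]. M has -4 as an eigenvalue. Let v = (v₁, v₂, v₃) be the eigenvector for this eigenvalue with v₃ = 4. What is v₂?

M + 4I = [[5, -35, 5], [0, 0, 0], [0, -40, 10]].
Solving (M + 4I)v = 0 gives the eigenspace spanned by (3, 1, 4).
With v₃ = 4, v = (3, 1, 4), so v₂ = 1.

1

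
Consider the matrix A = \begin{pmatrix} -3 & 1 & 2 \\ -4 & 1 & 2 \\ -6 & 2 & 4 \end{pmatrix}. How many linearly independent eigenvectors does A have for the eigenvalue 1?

A − 1I = [[-4, 1, 2], [-4, 0, 2], [-6, 2, 3]].
This matrix has rank 2, so its null space has dimension 3 − 2 = 1.

1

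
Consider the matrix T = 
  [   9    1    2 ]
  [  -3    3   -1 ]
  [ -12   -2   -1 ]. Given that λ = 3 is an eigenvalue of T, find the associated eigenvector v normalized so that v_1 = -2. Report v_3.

T − 3I = [[6, 1, 2], [-3, 0, -1], [-12, -2, -4]].
Solving (T − 3I)v = 0 gives the eigenspace spanned by (-2, 0, 6).
With v_1 = -2, v = (-2, 0, 6), so v_3 = 6.

6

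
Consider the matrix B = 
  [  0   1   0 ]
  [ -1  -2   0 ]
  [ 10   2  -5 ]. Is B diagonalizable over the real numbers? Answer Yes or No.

No

Characteristic polynomial: p(t) = t^3 + 7t^2 + 11t + 5 = (t + 1)^2(t + 5).
t = -1 has algebraic multiplicity 2; rank(B + 1I) = 2, so geometric multiplicity = 1.
Geometric multiplicity < algebraic multiplicity, so B is not diagonalizable.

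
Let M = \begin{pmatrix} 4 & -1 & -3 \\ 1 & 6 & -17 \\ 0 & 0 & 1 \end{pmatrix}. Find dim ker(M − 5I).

M − 5I = [[-1, -1, -3], [1, 1, -17], [0, 0, -4]].
This matrix has rank 2, so its null space has dimension 3 − 2 = 1.

1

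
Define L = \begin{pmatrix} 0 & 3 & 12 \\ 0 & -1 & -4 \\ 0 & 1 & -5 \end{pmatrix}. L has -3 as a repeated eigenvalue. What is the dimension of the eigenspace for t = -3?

L + 3I = [[3, 3, 12], [0, 2, -4], [0, 1, -2]].
This matrix has rank 2, so its null space has dimension 3 − 2 = 1.

1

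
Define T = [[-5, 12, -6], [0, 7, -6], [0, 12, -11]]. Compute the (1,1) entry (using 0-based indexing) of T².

Characteristic polynomial: s^3 + 9s^2 + 15s - 25 = (s - 1)(s + 5)^2, so the eigenvalues are -5, -5, 1.
s=-5: eigenvector (1, 0, 0).
s=-5: eigenvector (2, 1, 2).
s=1: eigenvector (-1, -1, -1).
P = [[1, 2, -1], [0, 1, -1], [0, 2, -1]], D = diag(-5, -5, 1), P⁻¹ = [[1, 0, -1], [0, -1, 1], [0, -2, 1]].
T² = P·diag(25, 25, 1)·P⁻¹ = [[25, -48, 24], [0, -23, 24], [0, -48, 49]].
The requested entry is -23.

-23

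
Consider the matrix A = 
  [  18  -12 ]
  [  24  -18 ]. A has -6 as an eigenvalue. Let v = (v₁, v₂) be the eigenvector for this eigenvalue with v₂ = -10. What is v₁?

-5

A + 6I = [[24, -12], [24, -12]].
Solving (A + 6I)v = 0 gives the eigenspace spanned by (-5, -10).
With v₂ = -10, v = (-5, -10), so v₁ = -5.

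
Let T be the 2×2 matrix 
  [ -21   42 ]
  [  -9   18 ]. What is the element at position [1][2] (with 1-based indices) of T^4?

Characteristic polynomial: r^2 + 3r = r(r + 3), so the eigenvalues are -3, 0.
r=-3: eigenvector (7, 3).
r=0: eigenvector (2, 1).
P = [[7, 2], [3, 1]], D = diag(-3, 0), P⁻¹ = [[1, -2], [-3, 7]].
T⁴ = P·diag(81, 0)·P⁻¹ = [[567, -1134], [243, -486]].
The requested entry is -1134.

-1134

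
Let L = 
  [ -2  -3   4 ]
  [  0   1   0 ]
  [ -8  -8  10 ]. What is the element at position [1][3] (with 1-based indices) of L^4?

Characteristic polynomial: λ^3 - 9λ^2 + 20λ - 12 = (λ - 6)(λ - 2)(λ - 1), so the eigenvalues are 1, 2, 6.
λ=2: eigenvector (1, 0, 1).
λ=1: eigenvector (-1, 1, 0).
λ=6: eigenvector (1, 0, 2).
P = [[1, -1, 1], [0, 1, 0], [1, 0, 2]], D = diag(2, 1, 6), P⁻¹ = [[2, 2, -1], [0, 1, 0], [-1, -1, 1]].
L⁴ = P·diag(16, 1, 1296)·P⁻¹ = [[-1264, -1265, 1280], [0, 1, 0], [-2560, -2560, 2576]].
The requested entry is 1280.

1280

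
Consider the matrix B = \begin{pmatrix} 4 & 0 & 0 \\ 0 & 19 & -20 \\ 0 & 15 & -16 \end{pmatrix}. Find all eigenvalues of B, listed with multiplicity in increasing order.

-1, 4, 4

Characteristic polynomial: p(λ) = λ^3 - 7λ^2 + 8λ + 16 = (λ - 4)^2(λ + 1).
Roots (with multiplicity): -1, 4, 4.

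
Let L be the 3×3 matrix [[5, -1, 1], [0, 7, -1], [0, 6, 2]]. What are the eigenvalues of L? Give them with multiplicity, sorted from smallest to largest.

4, 5, 5

Characteristic polynomial: p(λ) = λ^3 - 14λ^2 + 65λ - 100 = (λ - 5)^2(λ - 4).
Roots (with multiplicity): 4, 5, 5.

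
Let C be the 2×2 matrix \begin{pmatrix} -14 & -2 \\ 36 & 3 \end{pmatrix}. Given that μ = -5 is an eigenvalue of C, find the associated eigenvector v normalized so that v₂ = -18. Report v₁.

4

C + 5I = [[-9, -2], [36, 8]].
Solving (C + 5I)v = 0 gives the eigenspace spanned by (4, -18).
With v₂ = -18, v = (4, -18), so v₁ = 4.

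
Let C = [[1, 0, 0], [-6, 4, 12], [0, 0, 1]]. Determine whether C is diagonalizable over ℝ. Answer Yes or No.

Characteristic polynomial: p(t) = t^3 - 6t^2 + 9t - 4 = (t - 4)(t - 1)^2.
t = 1 has algebraic multiplicity 2; rank(C − 1I) = 1, so geometric multiplicity = 2.
Every eigenvalue has geometric = algebraic multiplicity, so C is diagonalizable.

Yes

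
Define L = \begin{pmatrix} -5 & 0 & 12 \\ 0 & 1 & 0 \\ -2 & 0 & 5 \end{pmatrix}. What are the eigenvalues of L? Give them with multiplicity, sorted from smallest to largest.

-1, 1, 1

Characteristic polynomial: p(μ) = μ^3 - μ^2 - μ + 1 = (μ - 1)^2(μ + 1).
Roots (with multiplicity): -1, 1, 1.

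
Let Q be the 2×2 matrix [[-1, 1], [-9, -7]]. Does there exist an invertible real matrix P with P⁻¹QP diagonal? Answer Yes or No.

Characteristic polynomial: p(μ) = μ^2 + 8μ + 16 = (μ + 4)^2.
μ = -4 has algebraic multiplicity 2; rank(Q + 4I) = 1, so geometric multiplicity = 1.
Geometric multiplicity < algebraic multiplicity, so Q is not diagonalizable.

No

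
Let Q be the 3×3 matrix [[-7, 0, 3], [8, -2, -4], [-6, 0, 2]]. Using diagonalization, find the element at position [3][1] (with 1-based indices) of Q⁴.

510

Characteristic polynomial: s^3 + 7s^2 + 14s + 8 = (s + 1)(s + 2)(s + 4), so the eigenvalues are -4, -2, -1.
s=-4: eigenvector (-1, 2, -1).
s=-2: eigenvector (0, 1, 0).
s=-1: eigenvector (1, 0, 2).
P = [[-1, 0, 1], [2, 1, 0], [-1, 0, 2]], D = diag(-4, -2, -1), P⁻¹ = [[-2, 0, 1], [4, 1, -2], [-1, 0, 1]].
Q⁴ = P·diag(256, 16, 1)·P⁻¹ = [[511, 0, -255], [-960, 16, 480], [510, 0, -254]].
The requested entry is 510.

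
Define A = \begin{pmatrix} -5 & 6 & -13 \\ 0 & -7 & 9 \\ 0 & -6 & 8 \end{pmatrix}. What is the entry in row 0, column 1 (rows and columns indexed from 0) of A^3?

Characteristic polynomial: μ^3 + 4μ^2 - 7μ - 10 = (μ - 2)(μ + 1)(μ + 5), so the eigenvalues are -5, -1, 2.
μ=-5: eigenvector (1, 0, 0).
μ=-1: eigenvector (-2, 3, 2).
μ=2: eigenvector (-1, 1, 1).
P = [[1, -2, -1], [0, 3, 1], [0, 2, 1]], D = diag(-5, -1, 2), P⁻¹ = [[1, 0, 1], [0, 1, -1], [0, -2, 3]].
A³ = P·diag(-125, -1, 8)·P⁻¹ = [[-125, 18, -151], [0, -19, 27], [0, -18, 26]].
The requested entry is 18.

18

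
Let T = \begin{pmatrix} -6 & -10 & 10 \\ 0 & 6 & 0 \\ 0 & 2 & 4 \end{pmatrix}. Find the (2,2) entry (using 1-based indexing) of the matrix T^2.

Characteristic polynomial: s^3 - 4s^2 - 36s + 144 = (s - 6)(s - 4)(s + 6), so the eigenvalues are -6, 4, 6.
s=-6: eigenvector (1, 0, 0).
s=6: eigenvector (0, 1, 1).
s=4: eigenvector (1, 0, 1).
P = [[1, 0, 1], [0, 1, 0], [0, 1, 1]], D = diag(-6, 6, 4), P⁻¹ = [[1, 1, -1], [0, 1, 0], [0, -1, 1]].
T² = P·diag(36, 36, 16)·P⁻¹ = [[36, 20, -20], [0, 36, 0], [0, 20, 16]].
The requested entry is 36.

36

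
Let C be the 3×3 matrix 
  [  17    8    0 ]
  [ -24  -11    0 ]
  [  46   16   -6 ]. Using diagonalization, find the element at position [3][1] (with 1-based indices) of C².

Characteristic polynomial: μ^3 - 31μ + 30 = (μ - 5)(μ - 1)(μ + 6), so the eigenvalues are -6, 1, 5.
μ=1: eigenvector (1, -2, 2).
μ=5: eigenvector (2, -3, 4).
μ=-6: eigenvector (0, 0, 1).
P = [[1, 2, 0], [-2, -3, 0], [2, 4, 1]], D = diag(1, 5, -6), P⁻¹ = [[-3, -2, 0], [2, 1, 0], [-2, 0, 1]].
C² = P·diag(1, 25, 36)·P⁻¹ = [[97, 48, 0], [-144, -71, 0], [122, 96, 36]].
The requested entry is 122.

122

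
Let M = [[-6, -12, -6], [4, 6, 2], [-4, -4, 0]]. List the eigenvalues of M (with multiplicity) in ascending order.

Characteristic polynomial: p(s) = s^3 - 4s = s(s - 2)(s + 2).
Roots (with multiplicity): -2, 0, 2.

-2, 0, 2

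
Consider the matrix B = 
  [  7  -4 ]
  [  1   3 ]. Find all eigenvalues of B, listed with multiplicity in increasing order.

Characteristic polynomial: p(t) = t^2 - 10t + 25 = (t - 5)^2.
Roots (with multiplicity): 5, 5.

5, 5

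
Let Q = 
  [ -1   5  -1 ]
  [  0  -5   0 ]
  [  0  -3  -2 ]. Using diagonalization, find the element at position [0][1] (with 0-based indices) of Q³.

131

Characteristic polynomial: r^3 + 8r^2 + 17r + 10 = (r + 1)(r + 2)(r + 5), so the eigenvalues are -5, -2, -1.
r=-1: eigenvector (1, 0, 0).
r=-5: eigenvector (-1, 1, 1).
r=-2: eigenvector (1, 0, 1).
P = [[1, -1, 1], [0, 1, 0], [0, 1, 1]], D = diag(-1, -5, -2), P⁻¹ = [[1, 2, -1], [0, 1, 0], [0, -1, 1]].
Q³ = P·diag(-1, -125, -8)·P⁻¹ = [[-1, 131, -7], [0, -125, 0], [0, -117, -8]].
The requested entry is 131.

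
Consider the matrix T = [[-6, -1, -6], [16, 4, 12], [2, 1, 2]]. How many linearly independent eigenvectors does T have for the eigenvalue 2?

T − 2I = [[-8, -1, -6], [16, 2, 12], [2, 1, 0]].
This matrix has rank 2, so its null space has dimension 3 − 2 = 1.

1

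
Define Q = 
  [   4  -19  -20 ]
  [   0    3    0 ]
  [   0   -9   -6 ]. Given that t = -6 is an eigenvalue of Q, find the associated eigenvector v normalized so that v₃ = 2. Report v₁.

Q + 6I = [[10, -19, -20], [0, 9, 0], [0, -9, 0]].
Solving (Q + 6I)v = 0 gives the eigenspace spanned by (4, 0, 2).
With v₃ = 2, v = (4, 0, 2), so v₁ = 4.

4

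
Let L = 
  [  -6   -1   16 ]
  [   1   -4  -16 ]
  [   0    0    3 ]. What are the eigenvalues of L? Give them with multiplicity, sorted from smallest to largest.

-5, -5, 3

Characteristic polynomial: p(μ) = μ^3 + 7μ^2 - 5μ - 75 = (μ - 3)(μ + 5)^2.
Roots (with multiplicity): -5, -5, 3.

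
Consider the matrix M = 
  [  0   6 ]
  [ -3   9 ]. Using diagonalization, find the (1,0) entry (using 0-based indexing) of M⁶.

-45927

Characteristic polynomial: μ^2 - 9μ + 18 = (μ - 6)(μ - 3), so the eigenvalues are 3, 6.
μ=6: eigenvector (-1, -1).
μ=3: eigenvector (2, 1).
P = [[-1, 2], [-1, 1]], D = diag(6, 3), P⁻¹ = [[1, -2], [1, -1]].
M⁶ = P·diag(46656, 729)·P⁻¹ = [[-45198, 91854], [-45927, 92583]].
The requested entry is -45927.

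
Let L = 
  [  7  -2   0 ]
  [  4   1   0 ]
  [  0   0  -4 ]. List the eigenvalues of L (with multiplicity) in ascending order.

-4, 3, 5

Characteristic polynomial: p(μ) = μ^3 - 4μ^2 - 17μ + 60 = (μ - 5)(μ - 3)(μ + 4).
Roots (with multiplicity): -4, 3, 5.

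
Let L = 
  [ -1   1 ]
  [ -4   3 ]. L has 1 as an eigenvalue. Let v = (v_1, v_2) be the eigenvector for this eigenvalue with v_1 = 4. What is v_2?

L − 1I = [[-2, 1], [-4, 2]].
Solving (L − 1I)v = 0 gives the eigenspace spanned by (4, 8).
With v_1 = 4, v = (4, 8), so v_2 = 8.

8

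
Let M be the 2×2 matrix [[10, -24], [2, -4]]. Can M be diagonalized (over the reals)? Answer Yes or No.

Yes

Characteristic polynomial: p(μ) = μ^2 - 6μ + 8 = (μ - 4)(μ - 2).
All 2 eigenvalues are distinct, so M is diagonalizable.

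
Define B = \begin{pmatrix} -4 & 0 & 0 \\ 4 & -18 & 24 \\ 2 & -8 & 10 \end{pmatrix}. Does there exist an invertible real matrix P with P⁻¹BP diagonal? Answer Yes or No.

Yes

Characteristic polynomial: p(λ) = λ^3 + 12λ^2 + 44λ + 48 = (λ + 2)(λ + 4)(λ + 6).
All 3 eigenvalues are distinct, so B is diagonalizable.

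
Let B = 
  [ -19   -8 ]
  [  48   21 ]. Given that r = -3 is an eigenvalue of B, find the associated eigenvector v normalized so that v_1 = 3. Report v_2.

-6

B + 3I = [[-16, -8], [48, 24]].
Solving (B + 3I)v = 0 gives the eigenspace spanned by (3, -6).
With v_1 = 3, v = (3, -6), so v_2 = -6.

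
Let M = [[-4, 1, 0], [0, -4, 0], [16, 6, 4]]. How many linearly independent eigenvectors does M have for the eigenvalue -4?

1

M + 4I = [[0, 1, 0], [0, 0, 0], [16, 6, 8]].
This matrix has rank 2, so its null space has dimension 3 − 2 = 1.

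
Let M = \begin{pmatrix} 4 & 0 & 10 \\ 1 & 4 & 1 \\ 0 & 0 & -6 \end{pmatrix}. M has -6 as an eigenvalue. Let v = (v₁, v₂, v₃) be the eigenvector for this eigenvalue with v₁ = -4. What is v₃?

M + 6I = [[10, 0, 10], [1, 10, 1], [0, 0, 0]].
Solving (M + 6I)v = 0 gives the eigenspace spanned by (-4, 0, 4).
With v₁ = -4, v = (-4, 0, 4), so v₃ = 4.

4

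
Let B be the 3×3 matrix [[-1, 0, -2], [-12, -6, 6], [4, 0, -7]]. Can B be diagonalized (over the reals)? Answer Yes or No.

Yes

Characteristic polynomial: p(μ) = μ^3 + 14μ^2 + 63μ + 90 = (μ + 3)(μ + 5)(μ + 6).
All 3 eigenvalues are distinct, so B is diagonalizable.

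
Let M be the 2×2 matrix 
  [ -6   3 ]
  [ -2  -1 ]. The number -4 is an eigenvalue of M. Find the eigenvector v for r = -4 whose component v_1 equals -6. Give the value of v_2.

-4

M + 4I = [[-2, 3], [-2, 3]].
Solving (M + 4I)v = 0 gives the eigenspace spanned by (-6, -4).
With v_1 = -6, v = (-6, -4), so v_2 = -4.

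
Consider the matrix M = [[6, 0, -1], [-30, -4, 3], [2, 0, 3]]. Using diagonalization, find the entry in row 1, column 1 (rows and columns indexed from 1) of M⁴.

994

Characteristic polynomial: r^3 - 5r^2 - 16r + 80 = (r - 5)(r - 4)(r + 4), so the eigenvalues are -4, 4, 5.
r=5: eigenvector (1, -3, 1).
r=-4: eigenvector (0, 1, 0).
r=4: eigenvector (1, -3, 2).
P = [[1, 0, 1], [-3, 1, -3], [1, 0, 2]], D = diag(5, -4, 4), P⁻¹ = [[2, 0, -1], [3, 1, 0], [-1, 0, 1]].
M⁴ = P·diag(625, 256, 256)·P⁻¹ = [[994, 0, -369], [-2214, 256, 1107], [738, 0, -113]].
The requested entry is 994.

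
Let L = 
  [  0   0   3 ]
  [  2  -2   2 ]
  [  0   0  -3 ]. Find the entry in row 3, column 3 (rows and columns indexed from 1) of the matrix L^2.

9

Characteristic polynomial: t^3 + 5t^2 + 6t = t(t + 2)(t + 3), so the eigenvalues are -3, -2, 0.
t=-3: eigenvector (-1, 0, 1).
t=-2: eigenvector (0, 1, 0).
t=0: eigenvector (1, 1, 0).
P = [[-1, 0, 1], [0, 1, 1], [1, 0, 0]], D = diag(-3, -2, 0), P⁻¹ = [[0, 0, 1], [-1, 1, -1], [1, 0, 1]].
L² = P·diag(9, 4, 0)·P⁻¹ = [[0, 0, -9], [-4, 4, -4], [0, 0, 9]].
The requested entry is 9.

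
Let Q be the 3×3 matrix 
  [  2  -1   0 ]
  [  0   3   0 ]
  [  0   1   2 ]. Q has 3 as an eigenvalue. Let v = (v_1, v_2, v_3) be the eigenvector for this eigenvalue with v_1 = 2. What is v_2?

Q − 3I = [[-1, -1, 0], [0, 0, 0], [0, 1, -1]].
Solving (Q − 3I)v = 0 gives the eigenspace spanned by (2, -2, -2).
With v_1 = 2, v = (2, -2, -2), so v_2 = -2.

-2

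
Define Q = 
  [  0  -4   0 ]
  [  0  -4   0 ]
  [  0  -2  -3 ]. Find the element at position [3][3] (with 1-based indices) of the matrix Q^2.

9

Characteristic polynomial: s^3 + 7s^2 + 12s = s(s + 3)(s + 4), so the eigenvalues are -4, -3, 0.
s=0: eigenvector (1, 0, 0).
s=-3: eigenvector (0, 0, 1).
s=-4: eigenvector (1, 1, 2).
P = [[1, 0, 1], [0, 0, 1], [0, 1, 2]], D = diag(0, -3, -4), P⁻¹ = [[1, -1, 0], [0, -2, 1], [0, 1, 0]].
Q² = P·diag(0, 9, 16)·P⁻¹ = [[0, 16, 0], [0, 16, 0], [0, 14, 9]].
The requested entry is 9.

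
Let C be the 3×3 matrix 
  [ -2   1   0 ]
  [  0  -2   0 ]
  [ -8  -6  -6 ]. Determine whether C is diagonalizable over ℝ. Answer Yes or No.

No

Characteristic polynomial: p(λ) = λ^3 + 10λ^2 + 28λ + 24 = (λ + 2)^2(λ + 6).
λ = -2 has algebraic multiplicity 2; rank(C + 2I) = 2, so geometric multiplicity = 1.
Geometric multiplicity < algebraic multiplicity, so C is not diagonalizable.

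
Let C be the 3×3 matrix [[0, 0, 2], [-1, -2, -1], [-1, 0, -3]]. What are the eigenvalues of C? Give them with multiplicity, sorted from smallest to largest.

Characteristic polynomial: p(t) = t^3 + 5t^2 + 8t + 4 = (t + 1)(t + 2)^2.
Roots (with multiplicity): -2, -2, -1.

-2, -2, -1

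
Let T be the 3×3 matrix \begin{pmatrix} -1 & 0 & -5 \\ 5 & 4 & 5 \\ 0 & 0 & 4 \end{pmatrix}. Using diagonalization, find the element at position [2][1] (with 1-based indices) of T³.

Characteristic polynomial: s^3 - 7s^2 + 8s + 16 = (s - 4)^2(s + 1), so the eigenvalues are -1, 4, 4.
s=-1: eigenvector (1, -1, 0).
s=4: eigenvector (2, 1, -2).
s=4: eigenvector (-1, 0, 1).
P = [[1, 2, -1], [-1, 1, 0], [0, -2, 1]], D = diag(-1, 4, 4), P⁻¹ = [[1, 0, 1], [1, 1, 1], [2, 2, 3]].
T³ = P·diag(-1, 64, 64)·P⁻¹ = [[-1, 0, -65], [65, 64, 65], [0, 0, 64]].
The requested entry is 65.

65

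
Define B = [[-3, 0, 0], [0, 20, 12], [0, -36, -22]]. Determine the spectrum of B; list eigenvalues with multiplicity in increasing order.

Characteristic polynomial: p(t) = t^3 + 5t^2 - 2t - 24 = (t - 2)(t + 3)(t + 4).
Roots (with multiplicity): -4, -3, 2.

-4, -3, 2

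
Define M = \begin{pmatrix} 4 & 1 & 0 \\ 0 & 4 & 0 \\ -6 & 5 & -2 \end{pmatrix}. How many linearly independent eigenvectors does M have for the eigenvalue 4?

M − 4I = [[0, 1, 0], [0, 0, 0], [-6, 5, -6]].
This matrix has rank 2, so its null space has dimension 3 − 2 = 1.

1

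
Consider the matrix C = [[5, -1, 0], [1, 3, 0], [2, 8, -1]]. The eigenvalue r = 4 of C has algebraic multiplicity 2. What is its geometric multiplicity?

1

C − 4I = [[1, -1, 0], [1, -1, 0], [2, 8, -5]].
This matrix has rank 2, so its null space has dimension 3 − 2 = 1.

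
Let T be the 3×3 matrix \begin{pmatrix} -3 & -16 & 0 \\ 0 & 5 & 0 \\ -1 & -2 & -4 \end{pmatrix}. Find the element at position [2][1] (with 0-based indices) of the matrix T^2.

Characteristic polynomial: r^3 + 2r^2 - 23r - 60 = (r - 5)(r + 3)(r + 4), so the eigenvalues are -4, -3, 5.
r=-3: eigenvector (1, 0, -1).
r=-4: eigenvector (0, 0, 1).
r=5: eigenvector (-2, 1, 0).
P = [[1, 0, -2], [0, 0, 1], [-1, 1, 0]], D = diag(-3, -4, 5), P⁻¹ = [[1, 2, 0], [1, 2, 1], [0, 1, 0]].
T² = P·diag(9, 16, 25)·P⁻¹ = [[9, -32, 0], [0, 25, 0], [7, 14, 16]].
The requested entry is 14.

14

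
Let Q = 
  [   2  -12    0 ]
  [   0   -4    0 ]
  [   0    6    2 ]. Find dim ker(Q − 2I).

Q − 2I = [[0, -12, 0], [0, -6, 0], [0, 6, 0]].
This matrix has rank 1, so its null space has dimension 3 − 1 = 2.

2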